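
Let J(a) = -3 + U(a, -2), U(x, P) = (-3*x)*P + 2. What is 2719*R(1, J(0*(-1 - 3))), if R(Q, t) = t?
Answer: -2719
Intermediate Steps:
U(x, P) = 2 - 3*P*x (U(x, P) = -3*P*x + 2 = 2 - 3*P*x)
J(a) = -1 + 6*a (J(a) = -3 + (2 - 3*(-2)*a) = -3 + (2 + 6*a) = -1 + 6*a)
2719*R(1, J(0*(-1 - 3))) = 2719*(-1 + 6*(0*(-1 - 3))) = 2719*(-1 + 6*(0*(-4))) = 2719*(-1 + 6*0) = 2719*(-1 + 0) = 2719*(-1) = -2719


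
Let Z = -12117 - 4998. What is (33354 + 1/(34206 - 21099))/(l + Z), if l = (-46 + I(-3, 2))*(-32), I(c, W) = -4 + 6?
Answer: -437170879/205871649 ≈ -2.1235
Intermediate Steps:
I(c, W) = 2
Z = -17115
l = 1408 (l = (-46 + 2)*(-32) = -44*(-32) = 1408)
(33354 + 1/(34206 - 21099))/(l + Z) = (33354 + 1/(34206 - 21099))/(1408 - 17115) = (33354 + 1/13107)/(-15707) = (33354 + 1/13107)*(-1/15707) = (437170879/13107)*(-1/15707) = -437170879/205871649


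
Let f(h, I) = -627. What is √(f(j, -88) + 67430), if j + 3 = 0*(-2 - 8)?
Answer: √66803 ≈ 258.46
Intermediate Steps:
j = -3 (j = -3 + 0*(-2 - 8) = -3 + 0*(-10) = -3 + 0 = -3)
√(f(j, -88) + 67430) = √(-627 + 67430) = √66803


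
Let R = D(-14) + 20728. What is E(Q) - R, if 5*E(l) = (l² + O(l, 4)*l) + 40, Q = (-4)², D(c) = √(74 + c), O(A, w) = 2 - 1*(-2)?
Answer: -20656 - 2*√15 ≈ -20664.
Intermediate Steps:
O(A, w) = 4 (O(A, w) = 2 + 2 = 4)
Q = 16
E(l) = 8 + l²/5 + 4*l/5 (E(l) = ((l² + 4*l) + 40)/5 = (40 + l² + 4*l)/5 = 8 + l²/5 + 4*l/5)
R = 20728 + 2*√15 (R = √(74 - 14) + 20728 = √60 + 20728 = 2*√15 + 20728 = 20728 + 2*√15 ≈ 20736.)
E(Q) - R = (8 + (⅕)*16² + (⅘)*16) - (20728 + 2*√15) = (8 + (⅕)*256 + 64/5) + (-20728 - 2*√15) = (8 + 256/5 + 64/5) + (-20728 - 2*√15) = 72 + (-20728 - 2*√15) = -20656 - 2*√15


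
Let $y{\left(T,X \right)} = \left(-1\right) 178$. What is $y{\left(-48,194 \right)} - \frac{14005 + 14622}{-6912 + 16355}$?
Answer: $- \frac{1709481}{9443} \approx -181.03$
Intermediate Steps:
$y{\left(T,X \right)} = -178$
$y{\left(-48,194 \right)} - \frac{14005 + 14622}{-6912 + 16355} = -178 - \frac{14005 + 14622}{-6912 + 16355} = -178 - \frac{28627}{9443} = - \frac{1709481}{9443}$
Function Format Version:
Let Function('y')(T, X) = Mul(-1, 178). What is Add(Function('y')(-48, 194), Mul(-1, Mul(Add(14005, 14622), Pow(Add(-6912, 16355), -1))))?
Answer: Rational(-1709481, 9443) ≈ -181.03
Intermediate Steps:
Function('y')(T, X) = -178
Add(Function('y')(-48, 194), Mul(-1, Mul(Add(14005, 14622), Pow(Add(-6912, 16355), -1)))) = Add(-178, Mul(-1, Mul(Add(14005, 14622), Pow(Add(-6912, 16355), -1)))) = Add(-178, Mul(-1, Mul(28627, Pow(9443, -1)))) = Add(-178, Mul(-1, Mul(28627, Rational(1, 9443)))) = Add(-178, Mul(-1, Rational(28627, 9443))) = Add(-178, Rational(-28627, 9443)) = Rational(-1709481, 9443)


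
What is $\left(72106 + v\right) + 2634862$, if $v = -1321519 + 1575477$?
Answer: $2960926$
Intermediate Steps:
$v = 253958$
$\left(72106 + v\right) + 2634862 = \left(72106 + 253958\right) + 2634862 = 326064 + 2634862 = 2960926$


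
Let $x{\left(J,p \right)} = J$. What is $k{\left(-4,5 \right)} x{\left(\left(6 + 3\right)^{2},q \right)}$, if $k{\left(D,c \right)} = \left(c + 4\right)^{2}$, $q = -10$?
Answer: $6561$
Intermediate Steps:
$k{\left(D,c \right)} = \left(4 + c\right)^{2}$
$k{\left(-4,5 \right)} x{\left(\left(6 + 3\right)^{2},q \right)} = \left(4 + 5\right)^{2} \left(6 + 3\right)^{2} = 9^{2} \cdot 9^{2} = 81 \cdot 81 = 6561$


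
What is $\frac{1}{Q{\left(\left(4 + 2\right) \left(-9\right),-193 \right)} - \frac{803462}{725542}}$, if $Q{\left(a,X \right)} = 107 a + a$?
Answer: $- \frac{362771}{2116082203} \approx -0.00017144$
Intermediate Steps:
$Q{\left(a,X \right)} = 108 a$
$\frac{1}{Q{\left(\left(4 + 2\right) \left(-9\right),-193 \right)} - \frac{803462}{725542}} = \frac{1}{108 \left(4 + 2\right) \left(-9\right) - \frac{803462}{725542}} = \frac{1}{108 \cdot 6 \left(-9\right) - \frac{401731}{362771}} = \frac{1}{108 \left(-54\right) - \frac{401731}{362771}} = \frac{1}{-5832 - \frac{401731}{362771}} = \frac{1}{- \frac{2116082203}{362771}} = - \frac{362771}{2116082203}$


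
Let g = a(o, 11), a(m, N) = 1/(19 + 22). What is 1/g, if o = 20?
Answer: 41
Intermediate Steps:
a(m, N) = 1/41
g = 1/41 ≈ 0.024390
1/g = 1/(1/41) = 41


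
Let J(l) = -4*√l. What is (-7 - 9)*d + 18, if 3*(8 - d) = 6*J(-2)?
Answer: -110 - 128*I*√2 ≈ -110.0 - 181.02*I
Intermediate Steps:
d = 8 + 8*I*√2 (d = 8 - 2*(-4*I*√2) = 8 - (-8)*I*√2 = 8 + 8*I*√2 ≈ 8.0 + 11.314*I)
(-7 - 9)*d + 18 = (-7 - 9)*(8 + 8*I*√2) + 18 = -16*(8 + 8*I*√2) + 18 = (-128 - 128*I*√2) + 18 = -110 - 128*I*√2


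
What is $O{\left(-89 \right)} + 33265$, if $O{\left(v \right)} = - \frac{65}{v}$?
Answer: $\frac{2960650}{89} \approx 33266.0$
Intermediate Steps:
$O{\left(-89 \right)} + 33265 = - \frac{65}{-89} + 33265 = \left(-65\right) \left(- \frac{1}{89}\right) + 33265 = \frac{65}{89} + 33265 = \frac{2960650}{89}$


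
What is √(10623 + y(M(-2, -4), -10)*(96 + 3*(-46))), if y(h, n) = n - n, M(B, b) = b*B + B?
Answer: √10623 ≈ 103.07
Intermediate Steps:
M(B, b) = B + B*b (M(B, b) = B*b + B = B + B*b)
y(h, n) = 0
√(10623 + y(M(-2, -4), -10)*(96 + 3*(-46))) = √(10623 + 0*(96 + 3*(-46))) = √(10623 + 0*(96 - 138)) = √(10623 + 0*(-42)) = √(10623 + 0) = √10623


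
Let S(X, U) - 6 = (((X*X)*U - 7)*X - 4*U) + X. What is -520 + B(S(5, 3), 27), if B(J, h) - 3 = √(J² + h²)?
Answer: -517 + 15*√514 ≈ -176.93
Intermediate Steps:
S(X, U) = 6 + X - 4*U + X*(-7 + U*X²) (S(X, U) = 6 + ((((X*X)*U - 7)*X - 4*U) + X) = 6 + (((X²*U - 7)*X - 4*U) + X) = 6 + (((U*X² - 7)*X - 4*U) + X) = 6 + (((-7 + U*X²)*X - 4*U) + X) = 6 + ((X*(-7 + U*X²) - 4*U) + X) = 6 + ((-4*U + X*(-7 + U*X²)) + X) = 6 + (X - 4*U + X*(-7 + U*X²)) = 6 + X - 4*U + X*(-7 + U*X²))
B(J, h) = 3 + √(J² + h²)
-520 + B(S(5, 3), 27) = -520 + (3 + √((6 - 6*5 - 4*3 + 3*5³)² + 27²)) = -520 + (3 + √((6 - 30 - 12 + 3*125)² + 729)) = -520 + (3 + √((6 - 30 - 12 + 375)² + 729)) = -520 + (3 + √(339² + 729)) = -520 + (3 + √(114921 + 729)) = -520 + (3 + √115650) = -520 + (3 + 15*√514) = -517 + 15*√514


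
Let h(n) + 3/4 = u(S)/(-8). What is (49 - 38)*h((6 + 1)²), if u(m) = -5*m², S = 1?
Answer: -11/8 ≈ -1.3750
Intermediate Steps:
h(n) = -⅛ (h(n) = -¾ - 5*1²/(-8) = -¾ - 5*1*(-⅛) = -¾ - 5*(-⅛) = -¾ + 5/8 = -⅛)
(49 - 38)*h((6 + 1)²) = (49 - 38)*(-⅛) = 11*(-⅛) = -11/8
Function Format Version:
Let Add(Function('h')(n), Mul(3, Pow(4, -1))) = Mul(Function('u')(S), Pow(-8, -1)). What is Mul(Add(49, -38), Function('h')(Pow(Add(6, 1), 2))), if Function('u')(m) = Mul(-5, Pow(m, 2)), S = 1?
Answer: Rational(-11, 8) ≈ -1.3750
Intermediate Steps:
Function('h')(n) = Rational(-1, 8) (Function('h')(n) = Add(Rational(-3, 4), Mul(Mul(-5, Pow(1, 2)), Pow(-8, -1))) = Add(Rational(-3, 4), Mul(Mul(-5, 1), Rational(-1, 8))) = Add(Rational(-3, 4), Mul(-5, Rational(-1, 8))) = Add(Rational(-3, 4), Rational(5, 8)) = Rational(-1, 8))
Mul(Add(49, -38), Function('h')(Pow(Add(6, 1), 2))) = Mul(Add(49, -38), Rational(-1, 8)) = Mul(11, Rational(-1, 8)) = Rational(-11, 8)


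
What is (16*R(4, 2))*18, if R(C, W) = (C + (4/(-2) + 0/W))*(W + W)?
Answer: 2304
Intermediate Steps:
R(C, W) = 2*W*(-2 + C) (R(C, W) = (C + (4*(-½) + 0))*(2*W) = (C + (-2 + 0))*(2*W) = (C - 2)*(2*W) = (-2 + C)*(2*W) = 2*W*(-2 + C))
(16*R(4, 2))*18 = (16*(2*2*(-2 + 4)))*18 = (16*(2*2*2))*18 = (16*8)*18 = 128*18 = 2304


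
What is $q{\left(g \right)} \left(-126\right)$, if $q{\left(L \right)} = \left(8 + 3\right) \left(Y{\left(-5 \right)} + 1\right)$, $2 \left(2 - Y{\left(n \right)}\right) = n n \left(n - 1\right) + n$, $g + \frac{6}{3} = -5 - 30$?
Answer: $-111573$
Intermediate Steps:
$g = -37$ ($g = -2 - 35 = -37$)
$Y{\left(n \right)} = 2 - \frac{n}{2} - \frac{n^{2} \left(-1 + n\right)}{2}$ ($Y{\left(n \right)} = 2 - \frac{n n \left(n - 1\right) + n}{2} = 2 - \frac{n n \left(-1 + n\right) + n}{2} = 2 - \frac{n^{2} \left(-1 + n\right) + n}{2} = 2 - \frac{n + n^{2} \left(-1 + n\right)}{2} = 2 - \left(\frac{n}{2} + \frac{n^{2} \left(-1 + n\right)}{2}\right) = 2 - \frac{n}{2} - \frac{n^{2} \left(-1 + n\right)}{2}$)
$q{\left(L \right)} = \frac{1771}{2}$ ($q{\left(L \right)} = \left(8 + 3\right) \left(\left(2 + \frac{\left(-5\right)^{2}}{2} - - \frac{5}{2} - \frac{\left(-5\right)^{3}}{2}\right) + 1\right) = 11 \left(\left(2 + \frac{1}{2} \cdot 25 + \frac{5}{2} - - \frac{125}{2}\right) + 1\right) = 11 \left(\left(2 + \frac{25}{2} + \frac{5}{2} + \frac{125}{2}\right) + 1\right) = 11 \left(\frac{159}{2} + 1\right) = 11 \cdot \frac{161}{2} = \frac{1771}{2}$)
$q{\left(g \right)} \left(-126\right) = \frac{1771}{2} \left(-126\right) = -111573$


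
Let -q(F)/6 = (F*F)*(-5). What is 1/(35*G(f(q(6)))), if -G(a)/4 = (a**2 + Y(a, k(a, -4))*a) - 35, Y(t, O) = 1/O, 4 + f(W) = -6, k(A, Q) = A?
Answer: -1/9240 ≈ -0.00010823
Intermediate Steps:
q(F) = 30*F**2 (q(F) = -6*F*F*(-5) = -6*F**2*(-5) = -(-30)*F**2 = 30*F**2)
f(W) = -10 (f(W) = -4 - 6 = -10)
G(a) = 136 - 4*a**2 (G(a) = -4*((a**2 + a/a) - 35) = -4*((a**2 + 1) - 35) = -4*((1 + a**2) - 35) = -4*(-34 + a**2) = 136 - 4*a**2)
1/(35*G(f(q(6)))) = 1/(35*(136 - 4*(-10)**2)) = 1/(35*(136 - 4*100)) = 1/(35*(136 - 400)) = 1/(35*(-264)) = 1/(-9240) = -1/9240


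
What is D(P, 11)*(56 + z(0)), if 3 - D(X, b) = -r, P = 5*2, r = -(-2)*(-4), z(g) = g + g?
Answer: -280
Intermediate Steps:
z(g) = 2*g
r = -8 (r = -2*4 = -8)
P = 10
D(X, b) = -5 (D(X, b) = 3 - (-1)*(-8) = 3 - 1*8 = 3 - 8 = -5)
D(P, 11)*(56 + z(0)) = -5*(56 + 2*0) = -5*(56 + 0) = -5*56 = -280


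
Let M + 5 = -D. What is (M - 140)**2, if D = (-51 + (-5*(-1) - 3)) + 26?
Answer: 14884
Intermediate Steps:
D = -23 (D = (-51 + (5 - 3)) + 26 = (-51 + 2) + 26 = -49 + 26 = -23)
M = 18 (M = -5 - 1*(-23) = -5 + 23 = 18)
(M - 140)**2 = (18 - 140)**2 = (-122)**2 = 14884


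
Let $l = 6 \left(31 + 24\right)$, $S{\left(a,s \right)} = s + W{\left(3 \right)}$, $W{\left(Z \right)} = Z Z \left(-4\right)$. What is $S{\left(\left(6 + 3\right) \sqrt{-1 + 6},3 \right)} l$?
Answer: $-10890$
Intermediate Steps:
$W{\left(Z \right)} = - 4 Z^{2}$ ($W{\left(Z \right)} = Z^{2} \left(-4\right) = - 4 Z^{2}$)
$S{\left(a,s \right)} = -36 + s$ ($S{\left(a,s \right)} = s - 4 \cdot 3^{2} = s - 36 = -36 + s$)
$l = 330$ ($l = 6 \cdot 55 = 330$)
$S{\left(\left(6 + 3\right) \sqrt{-1 + 6},3 \right)} l = \left(-36 + 3\right) 330 = \left(-33\right) 330 = -10890$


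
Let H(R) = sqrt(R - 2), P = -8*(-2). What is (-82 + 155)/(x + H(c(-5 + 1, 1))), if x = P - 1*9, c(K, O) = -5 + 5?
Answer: 511/51 - 73*I*sqrt(2)/51 ≈ 10.02 - 2.0243*I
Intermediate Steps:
P = 16
c(K, O) = 0
x = 7 (x = 16 - 1*9 = 16 - 9 = 7)
H(R) = sqrt(-2 + R)
(-82 + 155)/(x + H(c(-5 + 1, 1))) = (-82 + 155)/(7 + sqrt(-2 + 0)) = 73/(7 + sqrt(-2)) = 73/(7 + I*sqrt(2))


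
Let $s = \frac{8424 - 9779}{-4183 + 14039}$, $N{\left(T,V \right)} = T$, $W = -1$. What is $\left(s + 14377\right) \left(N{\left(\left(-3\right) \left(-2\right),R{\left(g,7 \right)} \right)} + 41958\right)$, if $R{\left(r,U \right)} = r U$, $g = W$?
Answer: $\frac{1486557463287}{2464} \approx 6.0331 \cdot 10^{8}$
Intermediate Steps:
$g = -1$
$R{\left(r,U \right)} = U r$
$s = - \frac{1355}{9856} \approx -0.13748$
$\left(s + 14377\right) \left(N{\left(\left(-3\right) \left(-2\right),R{\left(g,7 \right)} \right)} + 41958\right) = \left(- \frac{1355}{9856} + 14377\right) \left(\left(-3\right) \left(-2\right) + 41958\right) = \frac{141698357 \left(6 + 41958\right)}{9856} = \frac{141698357}{9856} \cdot 41964 = \frac{1486557463287}{2464}$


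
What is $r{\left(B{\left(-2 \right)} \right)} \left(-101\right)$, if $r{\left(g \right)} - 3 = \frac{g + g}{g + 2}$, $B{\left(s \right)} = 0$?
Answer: $-303$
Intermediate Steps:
$r{\left(g \right)} = 3 + \frac{2 g}{2 + g}$ ($r{\left(g \right)} = 3 + \frac{g + g}{g + 2} = 3 + \frac{2 g}{2 + g}$)
$r{\left(B{\left(-2 \right)} \right)} \left(-101\right) = \frac{6 + 5 \cdot 0}{2 + 0} \left(-101\right) = \frac{6 + 0}{2} \left(-101\right) = \frac{1}{2} \cdot 6 \left(-101\right) = 3 \left(-101\right) = -303$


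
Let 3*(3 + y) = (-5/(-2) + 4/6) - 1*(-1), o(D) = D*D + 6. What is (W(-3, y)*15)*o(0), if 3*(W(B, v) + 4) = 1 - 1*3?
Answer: -420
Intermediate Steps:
o(D) = 6 + D² (o(D) = D² + 6 = 6 + D²)
y = -29/18 (y = -3 + ((-5/(-2) + 4/6) - 1*(-1))/3 = -3 + ((-5*(-½) + 4*(⅙)) + 1)/3 = -3 + ((5/2 + ⅔) + 1)/3 = -3 + (19/6 + 1)/3 = -3 + (⅓)*(25/6) = -3 + 25/18 = -29/18 ≈ -1.6111)
W(B, v) = -14/3 (W(B, v) = -4 + (1 - 1*3)/3 = -4 + (1 - 3)/3 = -4 + (⅓)*(-2) = -4 - ⅔ = -14/3)
(W(-3, y)*15)*o(0) = (-14/3*15)*(6 + 0²) = -70*(6 + 0) = -70*6 = -420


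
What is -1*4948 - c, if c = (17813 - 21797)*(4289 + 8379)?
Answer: 50464364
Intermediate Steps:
c = -50469312 (c = -3984*12668 = -50469312)
-1*4948 - c = -1*4948 - 1*(-50469312) = -4948 + 50469312 = 50464364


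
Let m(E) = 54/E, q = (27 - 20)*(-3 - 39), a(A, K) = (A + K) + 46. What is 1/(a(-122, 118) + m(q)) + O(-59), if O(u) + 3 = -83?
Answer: -176165/2049 ≈ -85.976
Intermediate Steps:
O(u) = -86 (O(u) = -3 - 83 = -86)
a(A, K) = 46 + A + K
q = -294 (q = 7*(-42) = -294)
1/(a(-122, 118) + m(q)) + O(-59) = 1/((46 - 122 + 118) + 54/(-294)) - 86 = 1/(42 + 54*(-1/294)) - 86 = 1/(42 - 9/49) - 86 = 1/(2049/49) - 86 = 49/2049 - 86 = -176165/2049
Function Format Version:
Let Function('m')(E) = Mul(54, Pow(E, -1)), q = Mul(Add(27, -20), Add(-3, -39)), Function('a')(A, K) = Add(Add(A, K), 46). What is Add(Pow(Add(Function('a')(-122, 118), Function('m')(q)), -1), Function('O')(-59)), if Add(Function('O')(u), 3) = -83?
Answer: Rational(-176165, 2049) ≈ -85.976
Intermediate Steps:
Function('O')(u) = -86 (Function('O')(u) = Add(-3, -83) = -86)
Function('a')(A, K) = Add(46, A, K)
q = -294 (q = Mul(7, -42) = -294)
Add(Pow(Add(Function('a')(-122, 118), Function('m')(q)), -1), Function('O')(-59)) = Add(Pow(Add(Add(46, -122, 118), Mul(54, Pow(-294, -1))), -1), -86) = Add(Pow(Add(42, Mul(54, Rational(-1, 294))), -1), -86) = Add(Pow(Add(42, Rational(-9, 49)), -1), -86) = Add(Pow(Rational(2049, 49), -1), -86) = Add(Rational(49, 2049), -86) = Rational(-176165, 2049)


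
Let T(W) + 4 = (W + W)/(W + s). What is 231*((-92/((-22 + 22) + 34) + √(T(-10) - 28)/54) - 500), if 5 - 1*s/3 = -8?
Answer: -1974126/17 + 77*I*√6873/261 ≈ -1.1613e+5 + 24.458*I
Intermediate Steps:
s = 39 (s = 15 - 3*(-8) = 15 + 24 = 39)
T(W) = -4 + 2*W/(39 + W) (T(W) = -4 + (W + W)/(W + 39) = -4 + (2*W)/(39 + W) = -4 + 2*W/(39 + W))
231*((-92/((-22 + 22) + 34) + √(T(-10) - 28)/54) - 500) = 231*((-92/((-22 + 22) + 34) + √(2*(-78 - 1*(-10))/(39 - 10) - 28)/54) - 500) = 231*((-92/(0 + 34) + √(2*(-78 + 10)/29 - 28)*(1/54)) - 500) = 231*((-92/34 + √(2*(1/29)*(-68) - 28)*(1/54)) - 500) = 231*((-92*1/34 + √(-136/29 - 28)*(1/54)) - 500) = 231*((-46/17 + √(-948/29)*(1/54)) - 500) = 231*((-46/17 + (2*I*√6873/29)*(1/54)) - 500) = 231*((-46/17 + I*√6873/783) - 500) = 231*(-8546/17 + I*√6873/783) = -1974126/17 + 77*I*√6873/261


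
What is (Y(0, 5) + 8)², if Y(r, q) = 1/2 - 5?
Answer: 49/4 ≈ 12.250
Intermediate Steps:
Y(r, q) = -9/2 (Y(r, q) = ½ - 5 = -9/2)
(Y(0, 5) + 8)² = (-9/2 + 8)² = (7/2)² = 49/4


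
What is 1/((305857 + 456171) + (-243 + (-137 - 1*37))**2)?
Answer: 1/935917 ≈ 1.0685e-6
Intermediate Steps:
1/((305857 + 456171) + (-243 + (-137 - 1*37))**2) = 1/(762028 + (-243 + (-137 - 37))**2) = 1/(762028 + (-243 - 174)**2) = 1/(762028 + (-417)**2) = 1/(762028 + 173889) = 1/935917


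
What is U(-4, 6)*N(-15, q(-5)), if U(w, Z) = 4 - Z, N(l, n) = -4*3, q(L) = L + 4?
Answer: 24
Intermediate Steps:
q(L) = 4 + L
N(l, n) = -12
U(-4, 6)*N(-15, q(-5)) = (4 - 1*6)*(-12) = (4 - 6)*(-12) = -2*(-12) = 24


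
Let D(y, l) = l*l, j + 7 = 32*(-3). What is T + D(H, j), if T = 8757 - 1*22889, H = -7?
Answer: -3523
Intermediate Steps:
j = -103 (j = -7 + 32*(-3) = -7 - 96 = -103)
D(y, l) = l²
T = -14132 (T = 8757 - 22889 = -14132)
T + D(H, j) = -14132 + (-103)² = -14132 + 10609 = -3523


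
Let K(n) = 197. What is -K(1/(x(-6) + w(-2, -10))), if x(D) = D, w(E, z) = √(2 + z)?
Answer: -197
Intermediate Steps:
-K(1/(x(-6) + w(-2, -10))) = -1*197 = -197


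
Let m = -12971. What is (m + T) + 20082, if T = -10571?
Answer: -3460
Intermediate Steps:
(m + T) + 20082 = (-12971 - 10571) + 20082 = -23542 + 20082 = -3460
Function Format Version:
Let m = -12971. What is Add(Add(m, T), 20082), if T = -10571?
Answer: -3460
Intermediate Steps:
Add(Add(m, T), 20082) = Add(Add(-12971, -10571), 20082) = Add(-23542, 20082) = -3460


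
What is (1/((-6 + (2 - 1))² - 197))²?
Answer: 1/29584 ≈ 3.3802e-5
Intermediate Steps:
(1/((-6 + (2 - 1))² - 197))² = (1/((-6 + 1)² - 197))² = (1/((-5)² - 197))² = (1/(25 - 197))² = (1/(-172))² = (-1/172)² = 1/29584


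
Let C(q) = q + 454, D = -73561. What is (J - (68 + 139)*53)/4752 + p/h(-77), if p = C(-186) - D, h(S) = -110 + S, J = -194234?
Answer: -35382613/80784 ≈ -437.99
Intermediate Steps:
C(q) = 454 + q
p = 73829 (p = (454 - 186) - 1*(-73561) = 268 + 73561 = 73829)
(J - (68 + 139)*53)/4752 + p/h(-77) = (-194234 - (68 + 139)*53)/4752 + 73829/(-110 - 77) = (-194234 - 207*53)*(1/4752) + 73829/(-187) = (-194234 - 1*10971)*(1/4752) + 73829*(-1/187) = (-194234 - 10971)*(1/4752) - 73829/187 = -205205*1/4752 - 73829/187 = -18655/432 - 73829/187 = -35382613/80784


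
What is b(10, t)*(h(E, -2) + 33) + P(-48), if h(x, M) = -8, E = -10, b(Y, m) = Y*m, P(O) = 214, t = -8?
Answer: -1786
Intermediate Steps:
b(10, t)*(h(E, -2) + 33) + P(-48) = (10*(-8))*(-8 + 33) + 214 = -80*25 + 214 = -2000 + 214 = -1786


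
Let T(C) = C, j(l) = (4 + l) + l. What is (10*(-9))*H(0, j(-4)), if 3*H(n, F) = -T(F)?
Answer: -120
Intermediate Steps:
j(l) = 4 + 2*l
H(n, F) = -F/3 (H(n, F) = (-F)/3 = -F/3)
(10*(-9))*H(0, j(-4)) = (10*(-9))*(-(4 + 2*(-4))/3) = -(-30)*(4 - 8) = -(-30)*(-4) = -90*4/3 = -120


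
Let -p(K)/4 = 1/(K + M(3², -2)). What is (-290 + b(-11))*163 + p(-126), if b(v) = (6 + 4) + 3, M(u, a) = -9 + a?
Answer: -6185683/137 ≈ -45151.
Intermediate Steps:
p(K) = -4/(-11 + K) (p(K) = -4/(K + (-9 - 2)) = -4/(K - 11) = -4/(-11 + K))
b(v) = 13 (b(v) = 10 + 3 = 13)
(-290 + b(-11))*163 + p(-126) = (-290 + 13)*163 - 4/(-11 - 126) = -277*163 - 4/(-137) = -45151 - 4*(-1/137) = -45151 + 4/137 = -6185683/137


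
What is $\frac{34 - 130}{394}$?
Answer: $- \frac{48}{197} \approx -0.24365$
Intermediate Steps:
$\frac{34 - 130}{394} = \left(-96\right) \frac{1}{394} = - \frac{48}{197}$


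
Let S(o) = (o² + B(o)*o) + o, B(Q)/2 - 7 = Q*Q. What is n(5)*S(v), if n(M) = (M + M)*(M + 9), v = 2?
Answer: 7000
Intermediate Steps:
B(Q) = 14 + 2*Q² (B(Q) = 14 + 2*(Q*Q) = 14 + 2*Q²)
n(M) = 2*M*(9 + M) (n(M) = (2*M)*(9 + M) = 2*M*(9 + M))
S(o) = o + o² + o*(14 + 2*o²) (S(o) = (o² + (14 + 2*o²)*o) + o = (o² + o*(14 + 2*o²)) + o = o + o² + o*(14 + 2*o²))
n(5)*S(v) = (2*5*(9 + 5))*(2*(15 + 2 + 2*2²)) = (2*5*14)*(2*(15 + 2 + 2*4)) = 140*(2*(15 + 2 + 8)) = 140*(2*25) = 140*50 = 7000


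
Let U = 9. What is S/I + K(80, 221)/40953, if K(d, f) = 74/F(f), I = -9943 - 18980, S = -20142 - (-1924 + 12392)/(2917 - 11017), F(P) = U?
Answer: 17965020743/25791175575 ≈ 0.69656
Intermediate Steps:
F(P) = 9
S = -40784933/2025 (S = -20142 - 10468/(-8100) = -20142 - 10468*(-1)/8100 = -20142 - 1*(-2617/2025) = -20142 + 2617/2025 = -40784933/2025 ≈ -20141.)
I = -28923
K(d, f) = 74/9
S/I + K(80, 221)/40953 = -40784933/2025/(-28923) + (74/9)/40953 = -40784933/2025*(-1/28923) + (74/9)*(1/40953) = 1315643/1889325 + 74/368577 = 17965020743/25791175575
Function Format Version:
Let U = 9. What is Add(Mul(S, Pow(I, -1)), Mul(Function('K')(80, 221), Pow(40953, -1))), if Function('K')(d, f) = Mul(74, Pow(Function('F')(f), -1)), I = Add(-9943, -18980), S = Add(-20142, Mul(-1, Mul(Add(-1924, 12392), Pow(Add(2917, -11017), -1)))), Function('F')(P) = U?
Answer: Rational(17965020743, 25791175575) ≈ 0.69656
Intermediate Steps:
Function('F')(P) = 9
S = Rational(-40784933, 2025) (S = Add(-20142, Mul(-1, Mul(10468, Pow(-8100, -1)))) = Add(-20142, Mul(-1, Mul(10468, Rational(-1, 8100)))) = Add(-20142, Mul(-1, Rational(-2617, 2025))) = Add(-20142, Rational(2617, 2025)) = Rational(-40784933, 2025) ≈ -20141.)
I = -28923
Function('K')(d, f) = Rational(74, 9) (Function('K')(d, f) = Mul(74, Pow(9, -1)) = Mul(74, Rational(1, 9)) = Rational(74, 9))
Add(Mul(S, Pow(I, -1)), Mul(Function('K')(80, 221), Pow(40953, -1))) = Add(Mul(Rational(-40784933, 2025), Pow(-28923, -1)), Mul(Rational(74, 9), Pow(40953, -1))) = Add(Mul(Rational(-40784933, 2025), Rational(-1, 28923)), Mul(Rational(74, 9), Rational(1, 40953))) = Add(Rational(1315643, 1889325), Rational(74, 368577)) = Rational(17965020743, 25791175575)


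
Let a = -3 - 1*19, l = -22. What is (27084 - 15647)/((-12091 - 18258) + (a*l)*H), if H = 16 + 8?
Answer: -11437/18733 ≈ -0.61053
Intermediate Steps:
H = 24
a = -22 (a = -3 - 19 = -22)
(27084 - 15647)/((-12091 - 18258) + (a*l)*H) = (27084 - 15647)/((-12091 - 18258) - 22*(-22)*24) = 11437/(-30349 + 484*24) = 11437/(-30349 + 11616) = 11437/(-18733) = 11437*(-1/18733) = -11437/18733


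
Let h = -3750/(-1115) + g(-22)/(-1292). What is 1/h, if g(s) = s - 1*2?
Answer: 72029/243588 ≈ 0.29570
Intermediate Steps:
g(s) = -2 + s (g(s) = s - 2 = -2 + s)
h = 243588/72029 (h = -3750/(-1115) + (-2 - 22)/(-1292) = -3750*(-1/1115) - 24*(-1/1292) = 750/223 + 6/323 = 243588/72029 ≈ 3.3818)
1/h = 1/(243588/72029) = 72029/243588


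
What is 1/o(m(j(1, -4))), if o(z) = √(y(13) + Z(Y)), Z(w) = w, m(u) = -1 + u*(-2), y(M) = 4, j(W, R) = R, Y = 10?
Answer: √14/14 ≈ 0.26726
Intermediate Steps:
m(u) = -1 - 2*u
o(z) = √14 (o(z) = √(4 + 10) = √14)
1/o(m(j(1, -4))) = 1/(√14) = √14/14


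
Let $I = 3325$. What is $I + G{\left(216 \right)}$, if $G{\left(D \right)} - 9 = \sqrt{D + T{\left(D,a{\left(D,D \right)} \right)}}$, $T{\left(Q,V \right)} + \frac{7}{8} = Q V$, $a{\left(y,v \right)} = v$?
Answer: $3334 + \frac{\sqrt{749938}}{4} \approx 3550.5$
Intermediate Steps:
$T{\left(Q,V \right)} = - \frac{7}{8} + Q V$
$G{\left(D \right)} = 9 + \sqrt{- \frac{7}{8} + D + D^{2}}$ ($G{\left(D \right)} = 9 + \sqrt{D + \left(- \frac{7}{8} + D D\right)} = 9 + \sqrt{D + \left(- \frac{7}{8} + D^{2}\right)} = 9 + \sqrt{- \frac{7}{8} + D + D^{2}}$)
$I + G{\left(216 \right)} = 3325 + \left(9 + \frac{\sqrt{-14 + 16 \cdot 216 + 16 \cdot 216^{2}}}{4}\right) = 3325 + \left(9 + \frac{\sqrt{-14 + 3456 + 16 \cdot 46656}}{4}\right) = 3325 + \left(9 + \frac{\sqrt{-14 + 3456 + 746496}}{4}\right) = 3325 + \left(9 + \frac{\sqrt{749938}}{4}\right) = 3334 + \frac{\sqrt{749938}}{4}$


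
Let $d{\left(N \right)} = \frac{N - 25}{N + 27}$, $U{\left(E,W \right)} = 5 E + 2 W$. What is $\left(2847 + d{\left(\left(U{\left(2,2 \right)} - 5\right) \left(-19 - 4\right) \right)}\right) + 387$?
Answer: $\frac{145588}{45} \approx 3235.3$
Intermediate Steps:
$U{\left(E,W \right)} = 2 W + 5 E$
$d{\left(N \right)} = \frac{-25 + N}{27 + N}$
$\left(2847 + d{\left(\left(U{\left(2,2 \right)} - 5\right) \left(-19 - 4\right) \right)}\right) + 387 = \left(2847 + \frac{-25 + \left(\left(2 \cdot 2 + 5 \cdot 2\right) - 5\right) \left(-19 - 4\right)}{27 + \left(\left(2 \cdot 2 + 5 \cdot 2\right) - 5\right) \left(-19 - 4\right)}\right) + 387 = \left(2847 + \frac{-25 + \left(\left(4 + 10\right) - 5\right) \left(-23\right)}{27 + \left(\left(4 + 10\right) - 5\right) \left(-23\right)}\right) + 387 = \left(2847 + \frac{-25 + \left(14 - 5\right) \left(-23\right)}{27 + \left(14 - 5\right) \left(-23\right)}\right) + 387 = \left(2847 + \frac{-25 + 9 \left(-23\right)}{27 + 9 \left(-23\right)}\right) + 387 = \left(2847 + \frac{-25 - 207}{27 - 207}\right) + 387 = \left(2847 + \frac{1}{-180} \left(-232\right)\right) + 387 = \left(2847 - - \frac{58}{45}\right) + 387 = \left(2847 + \frac{58}{45}\right) + 387 = \frac{128173}{45} + 387 = \frac{145588}{45}$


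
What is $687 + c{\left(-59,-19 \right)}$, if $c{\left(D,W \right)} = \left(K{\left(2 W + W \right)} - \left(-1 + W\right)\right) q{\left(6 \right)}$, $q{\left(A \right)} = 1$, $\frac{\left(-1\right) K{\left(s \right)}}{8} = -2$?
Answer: $723$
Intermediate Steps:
$K{\left(s \right)} = 16$ ($K{\left(s \right)} = \left(-8\right) \left(-2\right) = 16$)
$c{\left(D,W \right)} = 17 - W$ ($c{\left(D,W \right)} = \left(16 - \left(-1 + W\right)\right) 1 = \left(17 - W\right) 1 = 17 - W$)
$687 + c{\left(-59,-19 \right)} = 687 + \left(17 - -19\right) = 687 + \left(17 + 19\right) = 687 + 36 = 723$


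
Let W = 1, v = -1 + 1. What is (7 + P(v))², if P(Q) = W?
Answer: 64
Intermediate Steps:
v = 0
P(Q) = 1
(7 + P(v))² = (7 + 1)² = 8² = 64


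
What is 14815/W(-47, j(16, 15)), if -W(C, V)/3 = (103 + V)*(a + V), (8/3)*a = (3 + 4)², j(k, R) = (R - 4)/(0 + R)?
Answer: -2222250/891977 ≈ -2.4914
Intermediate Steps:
j(k, R) = (-4 + R)/R
a = 147/8 (a = 3*(3 + 4)²/8 = (3/8)*7² = (3/8)*49 = 147/8 ≈ 18.375)
W(C, V) = -3*(103 + V)*(147/8 + V)
14815/W(-47, j(16, 15)) = 14815/(-45423/8 - 3*(-4 + 15)²/225 - 2913*(-4 + 15)/(8*15)) = 14815/(-45423/8 - 3*((1/15)*11)² - 971*11/40) = 14815/(-45423/8 - 3*(11/15)² - 2913/8*11/15) = 14815/(-45423/8 - 3*121/225 - 10681/40) = 14815/(-45423/8 - 121/75 - 10681/40) = 14815/(-891977/150) = 14815*(-150/891977) = -2222250/891977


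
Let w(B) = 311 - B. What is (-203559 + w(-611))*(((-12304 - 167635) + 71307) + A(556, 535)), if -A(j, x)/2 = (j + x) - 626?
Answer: 22201314994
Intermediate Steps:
A(j, x) = 1252 - 2*j - 2*x (A(j, x) = -2*((j + x) - 626) = -2*(-626 + j + x) = 1252 - 2*j - 2*x)
(-203559 + w(-611))*(((-12304 - 167635) + 71307) + A(556, 535)) = (-203559 + (311 - 1*(-611)))*(((-12304 - 167635) + 71307) + (1252 - 2*556 - 2*535)) = (-203559 + (311 + 611))*((-179939 + 71307) + (1252 - 1112 - 1070)) = (-203559 + 922)*(-108632 - 930) = -202637*(-109562) = 22201314994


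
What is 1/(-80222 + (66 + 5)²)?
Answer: -1/75181 ≈ -1.3301e-5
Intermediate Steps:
1/(-80222 + (66 + 5)²) = 1/(-80222 + 71²) = 1/(-80222 + 5041) = 1/(-75181) = -1/75181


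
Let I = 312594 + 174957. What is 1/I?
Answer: 1/487551 ≈ 2.0511e-6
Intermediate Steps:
I = 487551
1/I = 1/487551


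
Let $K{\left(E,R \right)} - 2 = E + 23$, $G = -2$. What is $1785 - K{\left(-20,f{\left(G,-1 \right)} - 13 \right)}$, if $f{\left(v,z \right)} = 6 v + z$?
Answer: $1780$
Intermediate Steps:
$f{\left(v,z \right)} = z + 6 v$
$K{\left(E,R \right)} = 25 + E$ ($K{\left(E,R \right)} = 2 + \left(E + 23\right) = 2 + \left(23 + E\right) = 25 + E$)
$1785 - K{\left(-20,f{\left(G,-1 \right)} - 13 \right)} = 1785 - \left(25 - 20\right) = 1785 - 5 = 1780$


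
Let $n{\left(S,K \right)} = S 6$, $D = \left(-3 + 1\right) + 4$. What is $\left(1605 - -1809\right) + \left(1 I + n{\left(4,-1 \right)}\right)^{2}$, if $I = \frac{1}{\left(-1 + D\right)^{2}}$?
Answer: $4039$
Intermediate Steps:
$D = 2$ ($D = -2 + 4 = 2$)
$I = 1$ ($I = \frac{1}{\left(-1 + 2\right)^{2}} = \frac{1}{1^{2}} = 1^{-1} = 1$)
$n{\left(S,K \right)} = 6 S$
$\left(1605 - -1809\right) + \left(1 I + n{\left(4,-1 \right)}\right)^{2} = \left(1605 - -1809\right) + \left(1 \cdot 1 + 6 \cdot 4\right)^{2} = \left(1605 + 1809\right) + \left(1 + 24\right)^{2} = 3414 + 25^{2} = 3414 + 625 = 4039$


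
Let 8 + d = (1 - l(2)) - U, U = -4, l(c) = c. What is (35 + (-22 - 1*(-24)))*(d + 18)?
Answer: 481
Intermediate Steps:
d = -5 (d = -8 + ((1 - 1*2) - 1*(-4)) = -8 + ((1 - 2) + 4) = -8 + (-1 + 4) = -8 + 3 = -5)
(35 + (-22 - 1*(-24)))*(d + 18) = (35 + (-22 - 1*(-24)))*(-5 + 18) = (35 + (-22 + 24))*13 = (35 + 2)*13 = 37*13 = 481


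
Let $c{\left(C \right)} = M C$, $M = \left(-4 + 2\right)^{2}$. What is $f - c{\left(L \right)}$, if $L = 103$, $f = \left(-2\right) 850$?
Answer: $-2112$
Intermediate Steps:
$M = 4$ ($M = \left(-2\right)^{2} = 4$)
$f = -1700$
$c{\left(C \right)} = 4 C$
$f - c{\left(L \right)} = -1700 - 4 \cdot 103 = -1700 - 412 = -2112$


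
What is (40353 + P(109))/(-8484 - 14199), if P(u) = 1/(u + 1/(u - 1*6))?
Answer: -453083587/254684724 ≈ -1.7790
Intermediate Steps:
P(u) = 1/(u + 1/(-6 + u)) (P(u) = 1/(u + 1/(u - 6)) = 1/(u + 1/(-6 + u)))
(40353 + P(109))/(-8484 - 14199) = (40353 + (-6 + 109)/(1 + 109² - 6*109))/(-8484 - 14199) = (40353 + 103/(1 + 11881 - 654))/(-22683) = (40353 + 103/11228)*(-1/22683) = (453083587/11228)*(-1/22683) = -453083587/254684724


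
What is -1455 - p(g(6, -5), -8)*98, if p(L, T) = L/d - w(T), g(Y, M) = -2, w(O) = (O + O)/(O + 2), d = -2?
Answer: -3875/3 ≈ -1291.7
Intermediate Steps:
w(O) = 2*O/(2 + O) (w(O) = (2*O)/(2 + O) = 2*O/(2 + O))
p(L, T) = -L/2 - 2*T/(2 + T) (p(L, T) = L/(-2) - 2*T/(2 + T) = L*(-½) - 2*T/(2 + T) = -L/2 - 2*T/(2 + T))
-1455 - p(g(6, -5), -8)*98 = -1455 - (-4*(-8) - 1*(-2)*(2 - 8))/(2*(2 - 8))*98 = -1455 - (½)*(32 - 1*(-2)*(-6))/(-6)*98 = -1455 - (½)*(-⅙)*(32 - 12)*98 = -1455 - (½)*(-⅙)*20*98 = -1455 - (-5)*98/3 = -1455 - 1*(-490/3) = -1455 + 490/3 = -3875/3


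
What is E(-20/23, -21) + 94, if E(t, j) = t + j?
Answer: 1659/23 ≈ 72.130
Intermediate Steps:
E(t, j) = j + t
E(-20/23, -21) + 94 = (-21 - 20/23) + 94 = -503/23 + 94 = 1659/23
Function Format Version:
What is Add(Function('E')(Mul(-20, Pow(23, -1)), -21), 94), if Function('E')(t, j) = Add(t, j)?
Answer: Rational(1659, 23) ≈ 72.130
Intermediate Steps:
Function('E')(t, j) = Add(j, t)
Add(Function('E')(Mul(-20, Pow(23, -1)), -21), 94) = Add(Add(-21, Mul(-20, Pow(23, -1))), 94) = Add(Add(-21, Mul(-20, Rational(1, 23))), 94) = Add(Add(-21, Rational(-20, 23)), 94) = Add(Rational(-503, 23), 94) = Rational(1659, 23)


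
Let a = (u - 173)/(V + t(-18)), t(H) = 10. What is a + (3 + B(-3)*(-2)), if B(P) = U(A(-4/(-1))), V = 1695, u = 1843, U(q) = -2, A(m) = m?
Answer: 2721/341 ≈ 7.9795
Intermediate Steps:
B(P) = -2
a = 334/341 (a = (1843 - 173)/(1695 + 10) = 1670/1705 = 1670*(1/1705) = 334/341 ≈ 0.97947)
a + (3 + B(-3)*(-2)) = 334/341 + (3 - 2*(-2)) = 334/341 + (3 + 4) = 334/341 + 7 = 2721/341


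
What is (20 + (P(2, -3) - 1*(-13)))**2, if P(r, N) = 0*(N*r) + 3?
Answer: 1296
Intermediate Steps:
P(r, N) = 3 (P(r, N) = 0 + 3 = 3)
(20 + (P(2, -3) - 1*(-13)))**2 = (20 + (3 - 1*(-13)))**2 = (20 + (3 + 13))**2 = (20 + 16)**2 = 36**2 = 1296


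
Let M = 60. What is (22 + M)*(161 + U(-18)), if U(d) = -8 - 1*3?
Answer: 12300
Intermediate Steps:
U(d) = -11 (U(d) = -8 - 3 = -11)
(22 + M)*(161 + U(-18)) = (22 + 60)*(161 - 11) = 82*150 = 12300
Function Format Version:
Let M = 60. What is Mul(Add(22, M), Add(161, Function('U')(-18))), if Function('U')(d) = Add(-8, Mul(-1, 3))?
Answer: 12300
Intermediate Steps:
Function('U')(d) = -11 (Function('U')(d) = Add(-8, -3) = -11)
Mul(Add(22, M), Add(161, Function('U')(-18))) = Mul(Add(22, 60), Add(161, -11)) = Mul(82, 150) = 12300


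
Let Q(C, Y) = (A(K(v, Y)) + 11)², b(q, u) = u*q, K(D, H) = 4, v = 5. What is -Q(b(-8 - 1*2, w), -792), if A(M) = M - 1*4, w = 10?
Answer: -121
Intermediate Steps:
b(q, u) = q*u
A(M) = -4 + M (A(M) = M - 4 = -4 + M)
Q(C, Y) = 121 (Q(C, Y) = ((-4 + 4) + 11)² = (0 + 11)² = 11² = 121)
-Q(b(-8 - 1*2, w), -792) = -1*121 = -121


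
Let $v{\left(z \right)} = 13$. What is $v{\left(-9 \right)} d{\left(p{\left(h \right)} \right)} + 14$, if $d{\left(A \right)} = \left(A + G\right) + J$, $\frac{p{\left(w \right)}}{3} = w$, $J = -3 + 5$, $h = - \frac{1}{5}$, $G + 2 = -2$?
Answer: $- \frac{99}{5} \approx -19.8$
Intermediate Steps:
$G = -4$ ($G = -2 - 2 = -4$)
$h = - \frac{1}{5}$ ($h = \left(-1\right) \frac{1}{5} = - \frac{1}{5} \approx -0.2$)
$J = 2$
$p{\left(w \right)} = 3 w$
$d{\left(A \right)} = -2 + A$ ($d{\left(A \right)} = \left(A - 4\right) + 2 = \left(-4 + A\right) + 2 = -2 + A$)
$v{\left(-9 \right)} d{\left(p{\left(h \right)} \right)} + 14 = 13 \left(-2 + 3 \left(- \frac{1}{5}\right)\right) + 14 = 13 \left(-2 - \frac{3}{5}\right) + 14 = 13 \left(- \frac{13}{5}\right) + 14 = - \frac{169}{5} + 14 = - \frac{99}{5}$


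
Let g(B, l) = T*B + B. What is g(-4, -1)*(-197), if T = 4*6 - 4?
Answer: 16548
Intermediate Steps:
T = 20 (T = 24 - 4 = 20)
g(B, l) = 21*B (g(B, l) = 20*B + B = 21*B)
g(-4, -1)*(-197) = (21*(-4))*(-197) = -84*(-197) = 16548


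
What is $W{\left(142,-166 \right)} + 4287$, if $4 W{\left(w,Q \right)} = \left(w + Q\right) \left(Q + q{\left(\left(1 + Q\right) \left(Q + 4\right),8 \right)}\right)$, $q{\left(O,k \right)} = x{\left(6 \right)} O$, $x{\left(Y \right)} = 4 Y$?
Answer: $-3843837$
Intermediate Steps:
$q{\left(O,k \right)} = 24 O$ ($q{\left(O,k \right)} = 4 \cdot 6 O = 24 O$)
$W{\left(w,Q \right)} = \frac{\left(Q + w\right) \left(Q + 24 \left(1 + Q\right) \left(4 + Q\right)\right)}{4}$ ($W{\left(w,Q \right)} = \frac{\left(w + Q\right) \left(Q + 24 \left(1 + Q\right) \left(Q + 4\right)\right)}{4} = \frac{\left(Q + w\right) \left(Q + 24 \left(1 + Q\right) \left(4 + Q\right)\right)}{4}$)
$W{\left(142,-166 \right)} + 4287 = \left(6 \left(-166\right)^{3} + 24 \left(-166\right) + 24 \cdot 142 + \frac{121 \left(-166\right)^{2}}{4} + 6 \cdot 142 \left(-166\right)^{2} + \frac{121}{4} \left(-166\right) 142\right) + 4287 = \left(6 \left(-4574296\right) - 3984 + 3408 + \frac{121}{4} \cdot 27556 + 6 \cdot 142 \cdot 27556 - 713053\right) + 4287 = \left(-27445776 - 3984 + 3408 + 833569 + 23477712 - 713053\right) + 4287 = -3848124 + 4287 = -3843837$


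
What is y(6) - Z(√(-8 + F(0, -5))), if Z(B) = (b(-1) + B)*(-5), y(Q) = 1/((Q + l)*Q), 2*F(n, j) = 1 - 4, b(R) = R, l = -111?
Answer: -3151/630 + 5*I*√38/2 ≈ -5.0016 + 15.411*I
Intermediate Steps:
F(n, j) = -3/2 (F(n, j) = (1 - 4)/2 = (½)*(-3) = -3/2)
y(Q) = 1/(Q*(-111 + Q)) (y(Q) = 1/((Q - 111)*Q) = 1/((-111 + Q)*Q) = 1/(Q*(-111 + Q)))
Z(B) = 5 - 5*B (Z(B) = (-1 + B)*(-5) = 5 - 5*B)
y(6) - Z(√(-8 + F(0, -5))) = 1/(6*(-111 + 6)) - (5 - 5*√(-8 - 3/2)) = (⅙)/(-105) - (5 - 5*I*√38/2) = (⅙)*(-1/105) - (5 - 5*I*√38/2) = -1/630 - (5 - 5*I*√38/2) = -1/630 + (-5 + 5*I*√38/2) = -3151/630 + 5*I*√38/2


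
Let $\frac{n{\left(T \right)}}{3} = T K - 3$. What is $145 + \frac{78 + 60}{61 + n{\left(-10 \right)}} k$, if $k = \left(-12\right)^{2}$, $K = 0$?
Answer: $\frac{6853}{13} \approx 527.15$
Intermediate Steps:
$n{\left(T \right)} = -9$ ($n{\left(T \right)} = 3 \left(T 0 - 3\right) = 3 \left(0 - 3\right) = 3 \left(-3\right) = -9$)
$k = 144$
$145 + \frac{78 + 60}{61 + n{\left(-10 \right)}} k = 145 + \frac{78 + 60}{61 - 9} \cdot 144 = 145 + \frac{138}{52} \cdot 144 = 145 + 138 \cdot \frac{1}{52} \cdot 144 = 145 + \frac{69}{26} \cdot 144 = 145 + \frac{4968}{13} = \frac{6853}{13}$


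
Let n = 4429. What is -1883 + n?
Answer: 2546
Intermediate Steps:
-1883 + n = -1883 + 4429 = 2546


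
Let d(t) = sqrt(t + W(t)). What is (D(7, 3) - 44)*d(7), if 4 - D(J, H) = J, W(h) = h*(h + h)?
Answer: -47*sqrt(105) ≈ -481.61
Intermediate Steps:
W(h) = 2*h**2 (W(h) = h*(2*h) = 2*h**2)
d(t) = sqrt(t + 2*t**2)
D(J, H) = 4 - J
(D(7, 3) - 44)*d(7) = ((4 - 1*7) - 44)*sqrt(7*(1 + 2*7)) = ((4 - 7) - 44)*sqrt(7*(1 + 14)) = (-3 - 44)*sqrt(7*15) = -47*sqrt(105)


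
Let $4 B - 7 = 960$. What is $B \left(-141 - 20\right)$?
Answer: $- \frac{155687}{4} \approx -38922.0$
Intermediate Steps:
$B = \frac{967}{4}$ ($B = \frac{7}{4} + \frac{1}{4} \cdot 960 = \frac{7}{4} + 240 = \frac{967}{4} \approx 241.75$)
$B \left(-141 - 20\right) = \frac{967 \left(-141 - 20\right)}{4} = \frac{967}{4} \left(-161\right) = - \frac{155687}{4}$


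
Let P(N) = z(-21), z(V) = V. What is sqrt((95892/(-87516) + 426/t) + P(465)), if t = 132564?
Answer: I*sqrt(573595697926394286)/161131542 ≈ 4.7003*I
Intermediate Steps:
P(N) = -21
sqrt((95892/(-87516) + 426/t) + P(465)) = sqrt((95892/(-87516) + 426/132564) - 21) = sqrt((95892*(-1/87516) + 426*(1/132564)) - 21) = sqrt((-7991/7293 + 71/22094) - 21) = sqrt(-176035351/161131542 - 21) = sqrt(-3559797733/161131542) = I*sqrt(573595697926394286)/161131542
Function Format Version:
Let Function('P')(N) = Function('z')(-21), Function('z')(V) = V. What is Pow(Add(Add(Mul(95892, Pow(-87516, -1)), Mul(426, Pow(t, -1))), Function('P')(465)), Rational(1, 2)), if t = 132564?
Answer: Mul(Rational(1, 161131542), I, Pow(573595697926394286, Rational(1, 2))) ≈ Mul(4.7003, I)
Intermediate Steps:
Function('P')(N) = -21
Pow(Add(Add(Mul(95892, Pow(-87516, -1)), Mul(426, Pow(t, -1))), Function('P')(465)), Rational(1, 2)) = Pow(Add(Add(Mul(95892, Pow(-87516, -1)), Mul(426, Pow(132564, -1))), -21), Rational(1, 2)) = Pow(Add(Add(Mul(95892, Rational(-1, 87516)), Mul(426, Rational(1, 132564))), -21), Rational(1, 2)) = Pow(Add(Add(Rational(-7991, 7293), Rational(71, 22094)), -21), Rational(1, 2)) = Pow(Add(Rational(-176035351, 161131542), -21), Rational(1, 2)) = Pow(Rational(-3559797733, 161131542), Rational(1, 2)) = Mul(Rational(1, 161131542), I, Pow(573595697926394286, Rational(1, 2)))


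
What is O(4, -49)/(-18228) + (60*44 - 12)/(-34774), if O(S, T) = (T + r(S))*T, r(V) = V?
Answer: -423741/2155988 ≈ -0.19654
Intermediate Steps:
O(S, T) = T*(S + T) (O(S, T) = (T + S)*T = (S + T)*T = T*(S + T))
O(4, -49)/(-18228) + (60*44 - 12)/(-34774) = -49*(4 - 49)/(-18228) + (60*44 - 12)/(-34774) = -49*(-45)*(-1/18228) + (2640 - 12)*(-1/34774) = 2205*(-1/18228) + 2628*(-1/34774) = -15/124 - 1314/17387 = -423741/2155988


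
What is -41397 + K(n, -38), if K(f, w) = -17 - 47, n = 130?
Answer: -41461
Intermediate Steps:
K(f, w) = -64
-41397 + K(n, -38) = -41397 - 64 = -41461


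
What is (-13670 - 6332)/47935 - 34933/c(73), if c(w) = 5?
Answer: -334922673/47935 ≈ -6987.0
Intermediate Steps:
(-13670 - 6332)/47935 - 34933/c(73) = (-13670 - 6332)/47935 - 34933/5 = -20002*1/47935 - 34933*⅕ = -20002/47935 - 34933/5 = -334922673/47935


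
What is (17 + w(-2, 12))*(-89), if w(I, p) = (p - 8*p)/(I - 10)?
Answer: -2136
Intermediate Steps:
w(I, p) = -7*p/(-10 + I) (w(I, p) = (-7*p)/(-10 + I) = -7*p/(-10 + I))
(17 + w(-2, 12))*(-89) = (17 - 7*12/(-10 - 2))*(-89) = (17 - 7*12/(-12))*(-89) = (17 - 7*12*(-1/12))*(-89) = (17 + 7)*(-89) = 24*(-89) = -2136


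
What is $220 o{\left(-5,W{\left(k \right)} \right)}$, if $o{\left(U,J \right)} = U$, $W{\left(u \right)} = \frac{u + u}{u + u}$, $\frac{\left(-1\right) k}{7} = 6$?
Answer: $-1100$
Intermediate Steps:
$k = -42$ ($k = \left(-7\right) 6 = -42$)
$W{\left(u \right)} = 1$ ($W{\left(u \right)} = \frac{2 u}{2 u} = 2 u \frac{1}{2 u} = 1$)
$220 o{\left(-5,W{\left(k \right)} \right)} = 220 \left(-5\right) = -1100$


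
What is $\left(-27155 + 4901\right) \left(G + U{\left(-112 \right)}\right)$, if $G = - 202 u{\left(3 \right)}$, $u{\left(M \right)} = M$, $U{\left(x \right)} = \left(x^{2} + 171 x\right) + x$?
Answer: $163032804$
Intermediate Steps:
$U{\left(x \right)} = x^{2} + 172 x$
$G = -606$ ($G = \left(-202\right) 3 = -606$)
$\left(-27155 + 4901\right) \left(G + U{\left(-112 \right)}\right) = \left(-27155 + 4901\right) \left(-606 - 112 \left(172 - 112\right)\right) = - 22254 \left(-606 - 6720\right) = \left(-22254\right) \left(-7326\right) = 163032804$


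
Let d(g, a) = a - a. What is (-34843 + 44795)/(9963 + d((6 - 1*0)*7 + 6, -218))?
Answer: 9952/9963 ≈ 0.99890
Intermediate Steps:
d(g, a) = 0
(-34843 + 44795)/(9963 + d((6 - 1*0)*7 + 6, -218)) = (-34843 + 44795)/(9963 + 0) = 9952/9963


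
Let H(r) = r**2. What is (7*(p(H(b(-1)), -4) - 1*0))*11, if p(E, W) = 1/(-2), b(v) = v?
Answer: -77/2 ≈ -38.500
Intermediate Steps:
p(E, W) = -1/2
(7*(p(H(b(-1)), -4) - 1*0))*11 = (7*(-1/2 - 1*0))*11 = (7*(-1/2 + 0))*11 = (7*(-1/2))*11 = -7/2*11 = -77/2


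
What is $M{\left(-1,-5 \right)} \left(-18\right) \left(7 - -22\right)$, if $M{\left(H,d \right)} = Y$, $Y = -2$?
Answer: $1044$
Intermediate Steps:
$M{\left(H,d \right)} = -2$
$M{\left(-1,-5 \right)} \left(-18\right) \left(7 - -22\right) = \left(-2\right) \left(-18\right) \left(7 - -22\right) = 36 \left(7 + 22\right) = 36 \cdot 29 = 1044$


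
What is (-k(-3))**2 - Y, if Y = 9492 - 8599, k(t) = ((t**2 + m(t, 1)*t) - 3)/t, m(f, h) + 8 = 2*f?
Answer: -637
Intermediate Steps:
m(f, h) = -8 + 2*f
k(t) = (-3 + t**2 + t*(-8 + 2*t))/t (k(t) = ((t**2 + (-8 + 2*t)*t) - 3)/t = ((t**2 + t*(-8 + 2*t)) - 3)/t = (-3 + t**2 + t*(-8 + 2*t))/t)
Y = 893
(-k(-3))**2 - Y = (-(-8 - 3/(-3) + 3*(-3)))**2 - 1*893 = (-(-8 - 3*(-1/3) - 9))**2 - 893 = (-(-8 + 1 - 9))**2 - 893 = (-1*(-16))**2 - 893 = 16**2 - 893 = 256 - 893 = -637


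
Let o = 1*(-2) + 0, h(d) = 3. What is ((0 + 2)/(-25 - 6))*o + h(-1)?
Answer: 97/31 ≈ 3.1290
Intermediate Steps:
o = -2 (o = -2 + 0 = -2)
((0 + 2)/(-25 - 6))*o + h(-1) = ((0 + 2)/(-25 - 6))*(-2) + 3 = (2/(-31))*(-2) + 3 = (2*(-1/31))*(-2) + 3 = -2/31*(-2) + 3 = 4/31 + 3 = 97/31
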